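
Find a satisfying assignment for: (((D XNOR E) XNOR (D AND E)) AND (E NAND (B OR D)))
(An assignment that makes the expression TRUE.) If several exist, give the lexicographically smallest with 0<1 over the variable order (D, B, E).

D=0, B=0, E=1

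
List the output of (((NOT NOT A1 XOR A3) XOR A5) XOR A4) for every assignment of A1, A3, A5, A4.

A1 | A3 | A5 | A4 | Output
--------------------------
0 | 0 | 0 | 0 | 0
0 | 0 | 0 | 1 | 1
0 | 0 | 1 | 0 | 1
0 | 0 | 1 | 1 | 0
0 | 1 | 0 | 0 | 1
0 | 1 | 0 | 1 | 0
0 | 1 | 1 | 0 | 0
0 | 1 | 1 | 1 | 1
1 | 0 | 0 | 0 | 1
1 | 0 | 0 | 1 | 0
1 | 0 | 1 | 0 | 0
1 | 0 | 1 | 1 | 1
1 | 1 | 0 | 0 | 0
1 | 1 | 0 | 1 | 1
1 | 1 | 1 | 0 | 1
1 | 1 | 1 | 1 | 0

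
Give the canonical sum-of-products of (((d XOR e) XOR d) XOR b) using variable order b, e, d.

Σm(2, 3, 4, 5) = (NOT b AND e AND NOT d) OR (NOT b AND e AND d) OR (b AND NOT e AND NOT d) OR (b AND NOT e AND d)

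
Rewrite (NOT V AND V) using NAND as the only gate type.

(((V NAND V) NAND V) NAND ((V NAND V) NAND V))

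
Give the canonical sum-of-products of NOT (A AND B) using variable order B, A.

Σm(0, 1, 2) = (NOT B AND NOT A) OR (NOT B AND A) OR (B AND NOT A)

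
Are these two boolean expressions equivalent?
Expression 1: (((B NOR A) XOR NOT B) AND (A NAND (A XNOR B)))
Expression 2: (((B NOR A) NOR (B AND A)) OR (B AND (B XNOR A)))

No. Counterexample: with B=1, A=0, Expression 1 = 0 but Expression 2 = 1.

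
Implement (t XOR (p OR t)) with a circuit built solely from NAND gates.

((t NAND (t NAND ((p NAND p) NAND (t NAND t)))) NAND (((p NAND p) NAND (t NAND t)) NAND (t NAND ((p NAND p) NAND (t NAND t)))))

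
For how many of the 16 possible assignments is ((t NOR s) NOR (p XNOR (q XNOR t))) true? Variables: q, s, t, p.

Satisfying assignments: (0,0,1,1), (0,1,0,0), (0,1,1,1), (1,0,1,0), (1,1,0,1), (1,1,1,0)
Count: 6 out of 16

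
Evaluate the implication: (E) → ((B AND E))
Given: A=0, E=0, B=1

Antecedent (E) = 0; consequent ((B AND E)) = 0.
0 → 0 = 1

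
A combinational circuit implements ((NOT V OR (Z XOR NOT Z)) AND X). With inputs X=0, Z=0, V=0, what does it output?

Substituting: ((NOT 0 OR (0 XOR NOT 0)) AND 0)
= 0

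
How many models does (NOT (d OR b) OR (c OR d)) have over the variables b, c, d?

Satisfying assignments: (0,0,0), (0,0,1), (0,1,0), (0,1,1), (1,0,1), (1,1,0), (1,1,1)
Count: 7 out of 8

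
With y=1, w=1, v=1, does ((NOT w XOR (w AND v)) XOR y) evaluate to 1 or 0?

Substituting: ((NOT 1 XOR (1 AND 1)) XOR 1)
= 0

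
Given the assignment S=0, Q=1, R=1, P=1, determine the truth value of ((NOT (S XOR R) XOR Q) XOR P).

Substituting: ((NOT (0 XOR 1) XOR 1) XOR 1)
= 0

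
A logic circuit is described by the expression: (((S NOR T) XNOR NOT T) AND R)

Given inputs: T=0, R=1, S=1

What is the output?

Substituting: (((1 NOR 0) XNOR NOT 0) AND 1)
= 0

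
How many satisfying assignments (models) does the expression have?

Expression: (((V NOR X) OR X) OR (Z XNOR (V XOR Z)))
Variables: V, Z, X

Satisfying assignments: (0,0,0), (0,0,1), (0,1,0), (0,1,1), (1,0,1), (1,1,1)
Count: 6 out of 8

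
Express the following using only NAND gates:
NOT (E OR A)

(((E NAND E) NAND (A NAND A)) NAND ((E NAND E) NAND (A NAND A)))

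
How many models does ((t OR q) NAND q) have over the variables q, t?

Satisfying assignments: (0,0), (0,1)
Count: 2 out of 4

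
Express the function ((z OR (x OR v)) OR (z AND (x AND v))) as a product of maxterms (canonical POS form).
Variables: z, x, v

ΠM(0) = (z OR x OR v)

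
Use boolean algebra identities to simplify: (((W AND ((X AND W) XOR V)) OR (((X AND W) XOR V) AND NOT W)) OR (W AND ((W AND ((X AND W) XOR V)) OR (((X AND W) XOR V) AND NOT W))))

By absorption (E OR (E AND v) = E) then distribution ((E AND v) OR (E AND NOT v) = E):
= ((X AND W) XOR V)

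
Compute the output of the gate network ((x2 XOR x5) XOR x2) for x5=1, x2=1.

Substituting: ((1 XOR 1) XOR 1)
= 1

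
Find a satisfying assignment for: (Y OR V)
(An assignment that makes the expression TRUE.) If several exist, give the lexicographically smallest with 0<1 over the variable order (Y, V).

Y=0, V=1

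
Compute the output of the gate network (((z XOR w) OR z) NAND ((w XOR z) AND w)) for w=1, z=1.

Substituting: (((1 XOR 1) OR 1) NAND ((1 XOR 1) AND 1))
= 1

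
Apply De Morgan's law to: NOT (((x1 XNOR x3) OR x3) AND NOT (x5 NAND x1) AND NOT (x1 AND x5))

NOT ((x1 XNOR x3) OR x3) OR (x5 NAND x1) OR (x1 AND x5)
De Morgan's: NOT(AND of terms) = OR of negations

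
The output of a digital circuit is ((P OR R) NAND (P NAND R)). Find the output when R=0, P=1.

Substituting: ((1 OR 0) NAND (1 NAND 0))
= 0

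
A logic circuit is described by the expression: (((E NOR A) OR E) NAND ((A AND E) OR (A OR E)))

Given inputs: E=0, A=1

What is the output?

Substituting: (((0 NOR 1) OR 0) NAND ((1 AND 0) OR (1 OR 0)))
= 1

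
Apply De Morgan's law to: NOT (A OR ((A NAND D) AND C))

NOT A AND NOT ((A NAND D) AND C)
De Morgan's: NOT(OR of terms) = AND of negations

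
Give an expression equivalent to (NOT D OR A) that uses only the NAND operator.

(((D NAND D) NAND (D NAND D)) NAND (A NAND A))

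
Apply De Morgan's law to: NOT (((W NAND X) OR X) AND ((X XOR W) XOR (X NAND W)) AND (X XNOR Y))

NOT ((W NAND X) OR X) OR NOT ((X XOR W) XOR (X NAND W)) OR NOT (X XNOR Y)
De Morgan's: NOT(AND of terms) = OR of negations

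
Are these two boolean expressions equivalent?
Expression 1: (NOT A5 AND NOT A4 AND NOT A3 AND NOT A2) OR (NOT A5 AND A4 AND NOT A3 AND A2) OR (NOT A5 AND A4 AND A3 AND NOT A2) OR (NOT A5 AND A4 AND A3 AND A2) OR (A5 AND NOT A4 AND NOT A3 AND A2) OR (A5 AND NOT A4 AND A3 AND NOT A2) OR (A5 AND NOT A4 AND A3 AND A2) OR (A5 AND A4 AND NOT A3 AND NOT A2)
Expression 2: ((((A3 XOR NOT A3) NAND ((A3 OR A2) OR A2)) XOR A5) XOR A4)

Yes, they are equivalent — the two output columns agree on all 16 assignments:
A5 | A4 | A3 | A2 | Expression 1 | Expression 2
-----------------------------------------------
0 | 0 | 0 | 0 | 1 | 1
0 | 0 | 0 | 1 | 0 | 0
0 | 0 | 1 | 0 | 0 | 0
0 | 0 | 1 | 1 | 0 | 0
0 | 1 | 0 | 0 | 0 | 0
0 | 1 | 0 | 1 | 1 | 1
0 | 1 | 1 | 0 | 1 | 1
0 | 1 | 1 | 1 | 1 | 1
1 | 0 | 0 | 0 | 0 | 0
1 | 0 | 0 | 1 | 1 | 1
1 | 0 | 1 | 0 | 1 | 1
1 | 0 | 1 | 1 | 1 | 1
1 | 1 | 0 | 0 | 1 | 1
1 | 1 | 0 | 1 | 0 | 0
1 | 1 | 1 | 0 | 0 | 0
1 | 1 | 1 | 1 | 0 | 0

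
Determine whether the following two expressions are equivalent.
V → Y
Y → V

No, Converse is not equivalent to original (counterexample: V=0, Y=1)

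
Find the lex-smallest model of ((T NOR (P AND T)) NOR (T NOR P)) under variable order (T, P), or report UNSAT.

T=1, P=0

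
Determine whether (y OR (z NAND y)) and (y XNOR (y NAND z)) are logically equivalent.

No. Counterexample: with z=0, y=0, Expression 1 = 1 but Expression 2 = 0.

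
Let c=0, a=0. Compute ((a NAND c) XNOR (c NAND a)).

Substituting: ((0 NAND 0) XNOR (0 NAND 0))
= 1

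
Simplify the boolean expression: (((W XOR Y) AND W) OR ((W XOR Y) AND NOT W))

By distribution ((E AND v) OR (E AND NOT v) = E):
= (W XOR Y)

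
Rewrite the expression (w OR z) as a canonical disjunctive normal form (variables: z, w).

(NOT z AND w) OR (z AND NOT w) OR (z AND w)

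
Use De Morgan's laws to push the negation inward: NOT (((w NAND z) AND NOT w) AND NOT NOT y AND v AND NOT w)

NOT ((w NAND z) AND NOT w) OR NOT y OR NOT v OR w
De Morgan's: NOT(AND of terms) = OR of negations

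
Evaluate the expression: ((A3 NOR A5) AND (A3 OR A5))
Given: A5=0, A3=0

Substituting: ((0 NOR 0) AND (0 OR 0))
= 0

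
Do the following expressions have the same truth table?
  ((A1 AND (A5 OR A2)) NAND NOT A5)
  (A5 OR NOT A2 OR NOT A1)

Yes, they are equivalent — the two output columns agree on all 8 assignments:
A5 | A2 | A1 | Expression 1 | Expression 2
------------------------------------------
0 | 0 | 0 | 1 | 1
0 | 0 | 1 | 1 | 1
0 | 1 | 0 | 1 | 1
0 | 1 | 1 | 0 | 0
1 | 0 | 0 | 1 | 1
1 | 0 | 1 | 1 | 1
1 | 1 | 0 | 1 | 1
1 | 1 | 1 | 1 | 1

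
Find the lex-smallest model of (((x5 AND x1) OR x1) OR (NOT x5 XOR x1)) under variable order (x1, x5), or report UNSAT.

x1=0, x5=0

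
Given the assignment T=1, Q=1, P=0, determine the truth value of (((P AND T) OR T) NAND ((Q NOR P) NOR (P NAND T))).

Substituting: (((0 AND 1) OR 1) NAND ((1 NOR 0) NOR (0 NAND 1)))
= 1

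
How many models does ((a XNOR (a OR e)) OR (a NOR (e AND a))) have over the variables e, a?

Satisfying assignments: (0,0), (0,1), (1,0), (1,1)
Count: 4 out of 4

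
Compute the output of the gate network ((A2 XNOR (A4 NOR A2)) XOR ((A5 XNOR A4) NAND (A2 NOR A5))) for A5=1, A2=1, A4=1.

Substituting: ((1 XNOR (1 NOR 1)) XOR ((1 XNOR 1) NAND (1 NOR 1)))
= 1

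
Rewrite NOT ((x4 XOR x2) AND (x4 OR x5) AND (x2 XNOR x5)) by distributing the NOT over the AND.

NOT (x4 XOR x2) OR NOT (x4 OR x5) OR NOT (x2 XNOR x5)
De Morgan's: NOT(AND of terms) = OR of negations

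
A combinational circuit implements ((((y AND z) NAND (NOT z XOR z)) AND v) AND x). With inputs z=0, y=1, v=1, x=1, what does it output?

Substituting: ((((1 AND 0) NAND (NOT 0 XOR 0)) AND 1) AND 1)
= 1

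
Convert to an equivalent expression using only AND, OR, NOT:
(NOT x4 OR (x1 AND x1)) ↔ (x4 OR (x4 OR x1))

((NOT x4 OR (x1 AND x1)) AND (x4 OR (x4 OR x1))) OR (NOT (NOT x4 OR (x1 AND x1)) AND NOT (x4 OR (x4 OR x1)))
(Biconditional = both true or both false)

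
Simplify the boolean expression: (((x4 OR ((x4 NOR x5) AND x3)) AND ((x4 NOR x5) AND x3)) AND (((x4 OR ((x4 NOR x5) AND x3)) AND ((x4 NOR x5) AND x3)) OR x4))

By absorption (E AND (E OR v) = E) then absorption (E AND (E OR v) = E):
= ((x4 NOR x5) AND x3)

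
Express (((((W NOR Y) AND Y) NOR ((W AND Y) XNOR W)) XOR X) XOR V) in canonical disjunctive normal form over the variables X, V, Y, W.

(NOT X AND NOT V AND NOT Y AND W) OR (NOT X AND V AND NOT Y AND NOT W) OR (NOT X AND V AND Y AND NOT W) OR (NOT X AND V AND Y AND W) OR (X AND NOT V AND NOT Y AND NOT W) OR (X AND NOT V AND Y AND NOT W) OR (X AND NOT V AND Y AND W) OR (X AND V AND NOT Y AND W)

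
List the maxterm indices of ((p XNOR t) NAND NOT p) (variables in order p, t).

ΠM(0) = (p OR t)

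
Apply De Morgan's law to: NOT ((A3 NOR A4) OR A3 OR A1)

NOT (A3 NOR A4) AND NOT A3 AND NOT A1
De Morgan's: NOT(OR of terms) = AND of negations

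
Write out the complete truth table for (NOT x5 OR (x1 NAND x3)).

x3 | x1 | x5 | Output
---------------------
0 | 0 | 0 | 1
0 | 0 | 1 | 1
0 | 1 | 0 | 1
0 | 1 | 1 | 1
1 | 0 | 0 | 1
1 | 0 | 1 | 1
1 | 1 | 0 | 1
1 | 1 | 1 | 0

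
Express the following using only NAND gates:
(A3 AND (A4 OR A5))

((A3 NAND ((A4 NAND A4) NAND (A5 NAND A5))) NAND (A3 NAND ((A4 NAND A4) NAND (A5 NAND A5))))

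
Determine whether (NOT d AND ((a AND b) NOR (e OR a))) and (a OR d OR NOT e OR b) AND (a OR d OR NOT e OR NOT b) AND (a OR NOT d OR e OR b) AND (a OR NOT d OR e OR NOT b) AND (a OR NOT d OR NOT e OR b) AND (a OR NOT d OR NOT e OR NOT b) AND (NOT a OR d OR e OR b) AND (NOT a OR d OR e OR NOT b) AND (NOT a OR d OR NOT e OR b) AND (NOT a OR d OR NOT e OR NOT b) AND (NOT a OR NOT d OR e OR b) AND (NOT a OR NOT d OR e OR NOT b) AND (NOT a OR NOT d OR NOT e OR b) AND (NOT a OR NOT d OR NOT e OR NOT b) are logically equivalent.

Yes, they are equivalent — the two output columns agree on all 16 assignments:
a | d | e | b | Expression 1 | Expression 2
-------------------------------------------
0 | 0 | 0 | 0 | 1 | 1
0 | 0 | 0 | 1 | 1 | 1
0 | 0 | 1 | 0 | 0 | 0
0 | 0 | 1 | 1 | 0 | 0
0 | 1 | 0 | 0 | 0 | 0
0 | 1 | 0 | 1 | 0 | 0
0 | 1 | 1 | 0 | 0 | 0
0 | 1 | 1 | 1 | 0 | 0
1 | 0 | 0 | 0 | 0 | 0
1 | 0 | 0 | 1 | 0 | 0
1 | 0 | 1 | 0 | 0 | 0
1 | 0 | 1 | 1 | 0 | 0
1 | 1 | 0 | 0 | 0 | 0
1 | 1 | 0 | 1 | 0 | 0
1 | 1 | 1 | 0 | 0 | 0
1 | 1 | 1 | 1 | 0 | 0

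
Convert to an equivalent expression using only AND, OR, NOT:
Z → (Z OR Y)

NOT Z OR (Z OR Y)
(Implication elimination: A → B = NOT A OR B)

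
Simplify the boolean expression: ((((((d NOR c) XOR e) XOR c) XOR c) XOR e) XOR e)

By XOR self-cancellation ((E XOR v) XOR v = E) then XOR self-cancellation ((E XOR v) XOR v = E):
= ((d NOR c) XOR e)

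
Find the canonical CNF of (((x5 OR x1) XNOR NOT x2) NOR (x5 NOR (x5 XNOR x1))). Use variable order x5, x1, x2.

(x5 OR x1 OR NOT x2) AND (x5 OR NOT x1 OR x2) AND (x5 OR NOT x1 OR NOT x2) AND (NOT x5 OR x1 OR x2) AND (NOT x5 OR NOT x1 OR x2)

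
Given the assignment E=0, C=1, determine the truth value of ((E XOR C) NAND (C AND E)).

Substituting: ((0 XOR 1) NAND (1 AND 0))
= 1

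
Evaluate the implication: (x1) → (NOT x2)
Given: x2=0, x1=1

Antecedent (x1) = 1; consequent (NOT x2) = 1.
1 → 1 = 1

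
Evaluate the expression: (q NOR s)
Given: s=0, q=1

Substituting: (1 NOR 0)
= 0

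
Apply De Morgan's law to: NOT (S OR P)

NOT S AND NOT P
De Morgan's: NOT(OR of terms) = AND of negations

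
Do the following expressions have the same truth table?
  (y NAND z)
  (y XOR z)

No. Counterexample: with z=0, y=0, Expression 1 = 1 but Expression 2 = 0.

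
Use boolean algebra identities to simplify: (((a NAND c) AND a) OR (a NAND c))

By absorption (E OR (E AND v) = E):
= (a NAND c)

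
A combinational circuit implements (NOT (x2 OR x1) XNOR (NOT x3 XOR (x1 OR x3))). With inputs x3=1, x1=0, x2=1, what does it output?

Substituting: (NOT (1 OR 0) XNOR (NOT 1 XOR (0 OR 1)))
= 0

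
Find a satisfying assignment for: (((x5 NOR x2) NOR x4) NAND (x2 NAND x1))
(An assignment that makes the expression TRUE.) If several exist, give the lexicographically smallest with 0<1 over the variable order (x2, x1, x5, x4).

x2=0, x1=0, x5=0, x4=0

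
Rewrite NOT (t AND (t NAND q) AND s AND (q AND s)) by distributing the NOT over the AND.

NOT t OR NOT (t NAND q) OR NOT s OR NOT (q AND s)
De Morgan's: NOT(AND of terms) = OR of negations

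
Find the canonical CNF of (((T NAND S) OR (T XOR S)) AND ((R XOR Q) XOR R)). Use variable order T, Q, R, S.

(T OR Q OR R OR S) AND (T OR Q OR R OR NOT S) AND (T OR Q OR NOT R OR S) AND (T OR Q OR NOT R OR NOT S) AND (NOT T OR Q OR R OR S) AND (NOT T OR Q OR R OR NOT S) AND (NOT T OR Q OR NOT R OR S) AND (NOT T OR Q OR NOT R OR NOT S) AND (NOT T OR NOT Q OR R OR NOT S) AND (NOT T OR NOT Q OR NOT R OR NOT S)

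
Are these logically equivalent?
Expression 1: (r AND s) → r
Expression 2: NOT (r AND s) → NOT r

No, Inverse is not equivalent to original (counterexample: s=0, r=1)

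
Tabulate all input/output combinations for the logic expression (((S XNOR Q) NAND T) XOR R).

R | S | T | Q | Output
----------------------
0 | 0 | 0 | 0 | 1
0 | 0 | 0 | 1 | 1
0 | 0 | 1 | 0 | 0
0 | 0 | 1 | 1 | 1
0 | 1 | 0 | 0 | 1
0 | 1 | 0 | 1 | 1
0 | 1 | 1 | 0 | 1
0 | 1 | 1 | 1 | 0
1 | 0 | 0 | 0 | 0
1 | 0 | 0 | 1 | 0
1 | 0 | 1 | 0 | 1
1 | 0 | 1 | 1 | 0
1 | 1 | 0 | 0 | 0
1 | 1 | 0 | 1 | 0
1 | 1 | 1 | 0 | 0
1 | 1 | 1 | 1 | 1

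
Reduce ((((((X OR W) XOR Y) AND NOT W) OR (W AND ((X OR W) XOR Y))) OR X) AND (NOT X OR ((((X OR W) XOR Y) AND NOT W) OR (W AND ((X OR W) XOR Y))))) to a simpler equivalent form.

By distribution ((E OR v) AND (E OR NOT v) = E) then distribution ((E AND v) OR (E AND NOT v) = E):
= ((X OR W) XOR Y)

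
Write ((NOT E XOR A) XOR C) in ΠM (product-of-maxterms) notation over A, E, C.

ΠM(1, 2, 4, 7) = (A OR E OR NOT C) AND (A OR NOT E OR C) AND (NOT A OR E OR C) AND (NOT A OR NOT E OR NOT C)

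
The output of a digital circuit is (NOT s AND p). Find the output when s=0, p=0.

Substituting: (NOT 0 AND 0)
= 0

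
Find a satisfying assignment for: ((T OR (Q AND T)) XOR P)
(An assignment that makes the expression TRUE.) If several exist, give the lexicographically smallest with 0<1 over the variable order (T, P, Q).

T=0, P=1, Q=0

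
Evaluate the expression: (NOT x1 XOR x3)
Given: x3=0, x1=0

Substituting: (NOT 0 XOR 0)
= 1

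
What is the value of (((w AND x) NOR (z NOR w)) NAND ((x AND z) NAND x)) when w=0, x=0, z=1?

Substituting: (((0 AND 0) NOR (1 NOR 0)) NAND ((0 AND 1) NAND 0))
= 0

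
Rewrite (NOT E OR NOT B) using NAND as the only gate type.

(((E NAND E) NAND (E NAND E)) NAND ((B NAND B) NAND (B NAND B)))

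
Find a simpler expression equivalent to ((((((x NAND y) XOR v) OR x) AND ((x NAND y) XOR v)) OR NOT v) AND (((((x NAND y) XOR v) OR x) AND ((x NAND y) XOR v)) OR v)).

By distribution ((E OR v) AND (E OR NOT v) = E) then absorption (E AND (E OR v) = E):
= ((x NAND y) XOR v)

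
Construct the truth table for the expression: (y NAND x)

x | y | Output
--------------
0 | 0 | 1
0 | 1 | 1
1 | 0 | 1
1 | 1 | 0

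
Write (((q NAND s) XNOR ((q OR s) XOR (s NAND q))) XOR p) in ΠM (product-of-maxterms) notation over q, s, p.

ΠM(1, 2, 4, 6) = (q OR s OR NOT p) AND (q OR NOT s OR p) AND (NOT q OR s OR p) AND (NOT q OR NOT s OR p)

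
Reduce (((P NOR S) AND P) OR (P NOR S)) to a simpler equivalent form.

By absorption (E OR (E AND v) = E):
= (P NOR S)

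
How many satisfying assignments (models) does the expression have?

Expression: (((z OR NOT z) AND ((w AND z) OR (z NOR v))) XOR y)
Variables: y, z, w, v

Satisfying assignments: (0,0,0,0), (0,0,1,0), (0,1,1,0), (0,1,1,1), (1,0,0,1), (1,0,1,1), (1,1,0,0), (1,1,0,1)
Count: 8 out of 16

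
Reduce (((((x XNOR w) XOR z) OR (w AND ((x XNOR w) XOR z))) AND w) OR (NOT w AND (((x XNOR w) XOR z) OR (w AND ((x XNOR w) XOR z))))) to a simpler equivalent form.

By distribution ((E AND v) OR (E AND NOT v) = E) then absorption (E OR (E AND v) = E):
= ((x XNOR w) XOR z)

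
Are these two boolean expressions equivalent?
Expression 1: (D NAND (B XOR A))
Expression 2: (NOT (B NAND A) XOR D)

No. Counterexample: with B=0, D=0, A=0, Expression 1 = 1 but Expression 2 = 0.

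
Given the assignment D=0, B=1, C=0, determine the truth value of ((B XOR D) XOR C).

Substituting: ((1 XOR 0) XOR 0)
= 1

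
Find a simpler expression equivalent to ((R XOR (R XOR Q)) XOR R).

By XOR self-cancellation ((E XOR v) XOR v = E):
= (R XOR Q)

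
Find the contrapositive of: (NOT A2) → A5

Contrapositive: NOT A5 → A2
Note: A statement and its contrapositive are logically equivalent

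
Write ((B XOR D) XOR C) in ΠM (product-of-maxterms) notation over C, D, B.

ΠM(0, 3, 5, 6) = (C OR D OR B) AND (C OR NOT D OR NOT B) AND (NOT C OR D OR NOT B) AND (NOT C OR NOT D OR B)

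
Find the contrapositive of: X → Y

Contrapositive: NOT Y → NOT X
Note: A statement and its contrapositive are logically equivalent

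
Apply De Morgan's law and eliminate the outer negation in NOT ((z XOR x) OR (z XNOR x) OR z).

NOT (z XOR x) AND NOT (z XNOR x) AND NOT z
De Morgan's: NOT(OR of terms) = AND of negations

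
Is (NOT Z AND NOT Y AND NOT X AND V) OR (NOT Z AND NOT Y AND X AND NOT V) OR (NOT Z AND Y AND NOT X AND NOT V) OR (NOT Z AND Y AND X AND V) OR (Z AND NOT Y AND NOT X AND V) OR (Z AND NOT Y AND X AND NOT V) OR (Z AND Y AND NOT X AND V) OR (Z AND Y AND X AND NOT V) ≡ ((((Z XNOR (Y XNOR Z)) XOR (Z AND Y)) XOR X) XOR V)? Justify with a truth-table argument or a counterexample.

Yes, they are equivalent — the two output columns agree on all 16 assignments:
Z | Y | X | V | Expression 1 | Expression 2
-------------------------------------------
0 | 0 | 0 | 0 | 0 | 0
0 | 0 | 0 | 1 | 1 | 1
0 | 0 | 1 | 0 | 1 | 1
0 | 0 | 1 | 1 | 0 | 0
0 | 1 | 0 | 0 | 1 | 1
0 | 1 | 0 | 1 | 0 | 0
0 | 1 | 1 | 0 | 0 | 0
0 | 1 | 1 | 1 | 1 | 1
1 | 0 | 0 | 0 | 0 | 0
1 | 0 | 0 | 1 | 1 | 1
1 | 0 | 1 | 0 | 1 | 1
1 | 0 | 1 | 1 | 0 | 0
1 | 1 | 0 | 0 | 0 | 0
1 | 1 | 0 | 1 | 1 | 1
1 | 1 | 1 | 0 | 1 | 1
1 | 1 | 1 | 1 | 0 | 0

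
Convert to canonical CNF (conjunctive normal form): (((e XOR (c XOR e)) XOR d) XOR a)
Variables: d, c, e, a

(d OR c OR e OR a) AND (d OR c OR NOT e OR a) AND (d OR NOT c OR e OR NOT a) AND (d OR NOT c OR NOT e OR NOT a) AND (NOT d OR c OR e OR NOT a) AND (NOT d OR c OR NOT e OR NOT a) AND (NOT d OR NOT c OR e OR a) AND (NOT d OR NOT c OR NOT e OR a)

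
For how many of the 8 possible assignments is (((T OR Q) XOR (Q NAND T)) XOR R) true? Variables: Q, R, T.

Satisfying assignments: (0,0,0), (0,1,1), (1,0,1), (1,1,0)
Count: 4 out of 8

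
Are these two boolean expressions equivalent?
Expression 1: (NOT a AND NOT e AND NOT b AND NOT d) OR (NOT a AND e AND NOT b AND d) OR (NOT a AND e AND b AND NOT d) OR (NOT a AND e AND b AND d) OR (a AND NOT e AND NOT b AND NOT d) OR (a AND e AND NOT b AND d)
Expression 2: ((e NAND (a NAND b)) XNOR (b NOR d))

Yes, they are equivalent — the two output columns agree on all 16 assignments:
a | e | b | d | Expression 1 | Expression 2
-------------------------------------------
0 | 0 | 0 | 0 | 1 | 1
0 | 0 | 0 | 1 | 0 | 0
0 | 0 | 1 | 0 | 0 | 0
0 | 0 | 1 | 1 | 0 | 0
0 | 1 | 0 | 0 | 0 | 0
0 | 1 | 0 | 1 | 1 | 1
0 | 1 | 1 | 0 | 1 | 1
0 | 1 | 1 | 1 | 1 | 1
1 | 0 | 0 | 0 | 1 | 1
1 | 0 | 0 | 1 | 0 | 0
1 | 0 | 1 | 0 | 0 | 0
1 | 0 | 1 | 1 | 0 | 0
1 | 1 | 0 | 0 | 0 | 0
1 | 1 | 0 | 1 | 1 | 1
1 | 1 | 1 | 0 | 0 | 0
1 | 1 | 1 | 1 | 0 | 0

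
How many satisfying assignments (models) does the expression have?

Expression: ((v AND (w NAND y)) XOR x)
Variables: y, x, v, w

Satisfying assignments: (0,0,1,0), (0,0,1,1), (0,1,0,0), (0,1,0,1), (1,0,1,0), (1,1,0,0), (1,1,0,1), (1,1,1,1)
Count: 8 out of 16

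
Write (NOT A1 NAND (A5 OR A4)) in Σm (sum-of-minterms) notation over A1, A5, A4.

Σm(0, 4, 5, 6, 7) = (NOT A1 AND NOT A5 AND NOT A4) OR (A1 AND NOT A5 AND NOT A4) OR (A1 AND NOT A5 AND A4) OR (A1 AND A5 AND NOT A4) OR (A1 AND A5 AND A4)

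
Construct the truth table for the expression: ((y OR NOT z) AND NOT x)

x | y | z | Output
------------------
0 | 0 | 0 | 1
0 | 0 | 1 | 0
0 | 1 | 0 | 1
0 | 1 | 1 | 1
1 | 0 | 0 | 0
1 | 0 | 1 | 0
1 | 1 | 0 | 0
1 | 1 | 1 | 0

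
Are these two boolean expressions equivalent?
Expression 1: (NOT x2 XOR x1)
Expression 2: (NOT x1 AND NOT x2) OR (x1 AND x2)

Yes, they are equivalent — the two output columns agree on all 4 assignments:
x1 | x2 | Expression 1 | Expression 2
-------------------------------------
0 | 0 | 1 | 1
0 | 1 | 0 | 0
1 | 0 | 0 | 0
1 | 1 | 1 | 1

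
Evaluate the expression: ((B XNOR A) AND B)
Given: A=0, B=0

Substituting: ((0 XNOR 0) AND 0)
= 0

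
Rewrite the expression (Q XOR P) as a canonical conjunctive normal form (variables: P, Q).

(P OR Q) AND (NOT P OR NOT Q)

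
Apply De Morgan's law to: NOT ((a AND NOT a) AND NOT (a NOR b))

NOT (a AND NOT a) OR (a NOR b)
De Morgan's: NOT(AND of terms) = OR of negations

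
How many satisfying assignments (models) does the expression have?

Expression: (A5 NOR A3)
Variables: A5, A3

Satisfying assignments: (0,0)
Count: 1 out of 4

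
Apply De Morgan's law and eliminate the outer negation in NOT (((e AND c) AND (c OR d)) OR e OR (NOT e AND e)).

NOT ((e AND c) AND (c OR d)) AND NOT e AND NOT (NOT e AND e)
De Morgan's: NOT(OR of terms) = AND of negations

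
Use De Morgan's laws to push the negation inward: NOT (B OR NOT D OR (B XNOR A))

NOT B AND D AND NOT (B XNOR A)
De Morgan's: NOT(OR of terms) = AND of negations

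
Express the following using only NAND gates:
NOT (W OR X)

(((W NAND W) NAND (X NAND X)) NAND ((W NAND W) NAND (X NAND X)))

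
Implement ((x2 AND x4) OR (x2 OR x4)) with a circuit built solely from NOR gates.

((((x2 NOR x2) NOR (x4 NOR x4)) NOR ((x2 NOR x4) NOR (x2 NOR x4))) NOR (((x2 NOR x2) NOR (x4 NOR x4)) NOR ((x2 NOR x4) NOR (x2 NOR x4))))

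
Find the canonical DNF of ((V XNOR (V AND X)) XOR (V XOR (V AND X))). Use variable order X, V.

(NOT X AND NOT V) OR (NOT X AND V) OR (X AND NOT V) OR (X AND V)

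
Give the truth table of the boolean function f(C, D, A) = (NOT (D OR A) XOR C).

C | D | A | Output
------------------
0 | 0 | 0 | 1
0 | 0 | 1 | 0
0 | 1 | 0 | 0
0 | 1 | 1 | 0
1 | 0 | 0 | 0
1 | 0 | 1 | 1
1 | 1 | 0 | 1
1 | 1 | 1 | 1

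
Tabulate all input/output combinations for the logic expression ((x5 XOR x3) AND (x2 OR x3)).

x3 | x2 | x5 | Output
---------------------
0 | 0 | 0 | 0
0 | 0 | 1 | 0
0 | 1 | 0 | 0
0 | 1 | 1 | 1
1 | 0 | 0 | 1
1 | 0 | 1 | 0
1 | 1 | 0 | 1
1 | 1 | 1 | 0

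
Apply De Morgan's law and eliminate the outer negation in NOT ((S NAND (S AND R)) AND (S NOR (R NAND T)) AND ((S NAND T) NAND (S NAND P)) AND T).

NOT (S NAND (S AND R)) OR NOT (S NOR (R NAND T)) OR NOT ((S NAND T) NAND (S NAND P)) OR NOT T
De Morgan's: NOT(AND of terms) = OR of negations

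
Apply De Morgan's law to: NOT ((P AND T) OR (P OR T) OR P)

NOT (P AND T) AND NOT (P OR T) AND NOT P
De Morgan's: NOT(OR of terms) = AND of negations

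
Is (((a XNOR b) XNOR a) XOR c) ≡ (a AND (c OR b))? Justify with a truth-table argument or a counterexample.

No. Counterexample: with c=0, a=0, b=1, Expression 1 = 1 but Expression 2 = 0.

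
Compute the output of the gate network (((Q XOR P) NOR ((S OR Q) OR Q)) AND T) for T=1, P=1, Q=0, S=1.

Substituting: (((0 XOR 1) NOR ((1 OR 0) OR 0)) AND 1)
= 0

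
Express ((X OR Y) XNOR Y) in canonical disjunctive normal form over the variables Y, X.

(NOT Y AND NOT X) OR (Y AND NOT X) OR (Y AND X)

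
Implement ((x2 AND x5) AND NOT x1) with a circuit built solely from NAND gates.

((((x2 NAND x5) NAND (x2 NAND x5)) NAND (x1 NAND x1)) NAND (((x2 NAND x5) NAND (x2 NAND x5)) NAND (x1 NAND x1)))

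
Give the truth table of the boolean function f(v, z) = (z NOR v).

v | z | Output
--------------
0 | 0 | 1
0 | 1 | 0
1 | 0 | 0
1 | 1 | 0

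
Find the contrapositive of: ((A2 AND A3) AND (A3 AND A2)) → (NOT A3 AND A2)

Contrapositive: NOT (NOT A3 AND A2) → NOT ((A2 AND A3) AND (A3 AND A2))
Note: A statement and its contrapositive are logically equivalent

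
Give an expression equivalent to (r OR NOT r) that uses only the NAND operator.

((r NAND r) NAND ((r NAND r) NAND (r NAND r)))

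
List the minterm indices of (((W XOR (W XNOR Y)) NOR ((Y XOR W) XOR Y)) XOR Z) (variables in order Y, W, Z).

Σm(1, 3, 4, 7) = (NOT Y AND NOT W AND Z) OR (NOT Y AND W AND Z) OR (Y AND NOT W AND NOT Z) OR (Y AND W AND Z)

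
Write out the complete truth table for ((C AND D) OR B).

B | C | D | Output
------------------
0 | 0 | 0 | 0
0 | 0 | 1 | 0
0 | 1 | 0 | 0
0 | 1 | 1 | 1
1 | 0 | 0 | 1
1 | 0 | 1 | 1
1 | 1 | 0 | 1
1 | 1 | 1 | 1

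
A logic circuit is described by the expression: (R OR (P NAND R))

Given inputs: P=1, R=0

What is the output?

Substituting: (0 OR (1 NAND 0))
= 1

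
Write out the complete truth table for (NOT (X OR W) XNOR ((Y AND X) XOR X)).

Y | X | W | Output
------------------
0 | 0 | 0 | 0
0 | 0 | 1 | 1
0 | 1 | 0 | 0
0 | 1 | 1 | 0
1 | 0 | 0 | 0
1 | 0 | 1 | 1
1 | 1 | 0 | 1
1 | 1 | 1 | 1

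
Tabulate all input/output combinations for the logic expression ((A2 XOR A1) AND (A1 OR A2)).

A2 | A1 | Output
----------------
0 | 0 | 0
0 | 1 | 1
1 | 0 | 1
1 | 1 | 0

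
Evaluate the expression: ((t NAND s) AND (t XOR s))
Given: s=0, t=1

Substituting: ((1 NAND 0) AND (1 XOR 0))
= 1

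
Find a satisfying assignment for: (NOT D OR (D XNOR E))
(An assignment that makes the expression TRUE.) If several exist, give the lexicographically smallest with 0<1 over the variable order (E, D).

E=0, D=0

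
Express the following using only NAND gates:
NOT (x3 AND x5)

(((x3 NAND x5) NAND (x3 NAND x5)) NAND ((x3 NAND x5) NAND (x3 NAND x5)))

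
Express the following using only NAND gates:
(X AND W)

((X NAND W) NAND (X NAND W))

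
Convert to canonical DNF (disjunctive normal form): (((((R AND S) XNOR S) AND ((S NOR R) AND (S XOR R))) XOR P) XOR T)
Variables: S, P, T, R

(NOT S AND NOT P AND T AND NOT R) OR (NOT S AND NOT P AND T AND R) OR (NOT S AND P AND NOT T AND NOT R) OR (NOT S AND P AND NOT T AND R) OR (S AND NOT P AND T AND NOT R) OR (S AND NOT P AND T AND R) OR (S AND P AND NOT T AND NOT R) OR (S AND P AND NOT T AND R)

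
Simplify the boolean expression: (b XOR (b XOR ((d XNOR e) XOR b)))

By XOR self-cancellation ((E XOR v) XOR v = E):
= ((d XNOR e) XOR b)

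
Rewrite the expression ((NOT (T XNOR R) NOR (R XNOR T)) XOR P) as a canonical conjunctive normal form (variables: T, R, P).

(T OR R OR P) AND (T OR NOT R OR P) AND (NOT T OR R OR P) AND (NOT T OR NOT R OR P)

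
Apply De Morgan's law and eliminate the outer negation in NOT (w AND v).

NOT w OR NOT v
De Morgan's: NOT(AND of terms) = OR of negations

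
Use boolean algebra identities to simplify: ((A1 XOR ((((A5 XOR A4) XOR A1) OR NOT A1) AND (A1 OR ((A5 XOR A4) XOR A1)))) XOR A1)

By XOR self-cancellation ((E XOR v) XOR v = E) then distribution ((E OR v) AND (E OR NOT v) = E):
= ((A5 XOR A4) XOR A1)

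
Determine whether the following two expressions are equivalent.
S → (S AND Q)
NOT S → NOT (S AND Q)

No, Inverse is not equivalent to original (counterexample: S=1, Q=0)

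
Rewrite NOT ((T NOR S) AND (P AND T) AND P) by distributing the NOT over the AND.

NOT (T NOR S) OR NOT (P AND T) OR NOT P
De Morgan's: NOT(AND of terms) = OR of negations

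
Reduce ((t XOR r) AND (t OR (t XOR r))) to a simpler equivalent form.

By absorption (E AND (E OR v) = E):
= (t XOR r)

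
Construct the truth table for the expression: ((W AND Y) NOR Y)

W | Y | Output
--------------
0 | 0 | 1
0 | 1 | 0
1 | 0 | 1
1 | 1 | 0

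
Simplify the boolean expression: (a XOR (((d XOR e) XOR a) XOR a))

By XOR self-cancellation ((E XOR v) XOR v = E):
= ((d XOR e) XOR a)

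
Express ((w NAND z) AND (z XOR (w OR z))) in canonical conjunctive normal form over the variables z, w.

(z OR w) AND (NOT z OR w) AND (NOT z OR NOT w)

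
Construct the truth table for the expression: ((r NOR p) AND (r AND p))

p | r | Output
--------------
0 | 0 | 0
0 | 1 | 0
1 | 0 | 0
1 | 1 | 0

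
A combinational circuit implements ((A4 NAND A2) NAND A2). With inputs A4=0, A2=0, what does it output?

Substituting: ((0 NAND 0) NAND 0)
= 1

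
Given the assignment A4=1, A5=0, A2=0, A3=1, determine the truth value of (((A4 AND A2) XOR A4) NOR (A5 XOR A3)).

Substituting: (((1 AND 0) XOR 1) NOR (0 XOR 1))
= 0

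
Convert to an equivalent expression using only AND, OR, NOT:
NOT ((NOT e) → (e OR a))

(NOT e) AND NOT (e OR a)
(Negated implication: NOT(A → B) = A AND NOT B)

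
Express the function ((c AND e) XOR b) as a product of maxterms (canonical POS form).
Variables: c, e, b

ΠM(0, 2, 4, 7) = (c OR e OR b) AND (c OR NOT e OR b) AND (NOT c OR e OR b) AND (NOT c OR NOT e OR NOT b)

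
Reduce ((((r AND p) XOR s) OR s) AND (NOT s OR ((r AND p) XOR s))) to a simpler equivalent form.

By distribution ((E OR v) AND (E OR NOT v) = E):
= ((r AND p) XOR s)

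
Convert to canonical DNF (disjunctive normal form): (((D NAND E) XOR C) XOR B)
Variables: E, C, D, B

(NOT E AND NOT C AND NOT D AND NOT B) OR (NOT E AND NOT C AND D AND NOT B) OR (NOT E AND C AND NOT D AND B) OR (NOT E AND C AND D AND B) OR (E AND NOT C AND NOT D AND NOT B) OR (E AND NOT C AND D AND B) OR (E AND C AND NOT D AND B) OR (E AND C AND D AND NOT B)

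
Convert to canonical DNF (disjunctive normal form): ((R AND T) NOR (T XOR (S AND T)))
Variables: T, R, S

(NOT T AND NOT R AND NOT S) OR (NOT T AND NOT R AND S) OR (NOT T AND R AND NOT S) OR (NOT T AND R AND S) OR (T AND NOT R AND S)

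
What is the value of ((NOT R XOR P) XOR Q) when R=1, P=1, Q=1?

Substituting: ((NOT 1 XOR 1) XOR 1)
= 0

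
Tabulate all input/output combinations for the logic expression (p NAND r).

p | r | Output
--------------
0 | 0 | 1
0 | 1 | 1
1 | 0 | 1
1 | 1 | 0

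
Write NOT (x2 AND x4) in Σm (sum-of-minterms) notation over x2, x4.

Σm(0, 1, 2) = (NOT x2 AND NOT x4) OR (NOT x2 AND x4) OR (x2 AND NOT x4)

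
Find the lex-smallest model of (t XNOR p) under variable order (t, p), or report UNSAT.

t=0, p=0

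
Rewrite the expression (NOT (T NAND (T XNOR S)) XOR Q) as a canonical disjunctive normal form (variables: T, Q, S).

(NOT T AND Q AND NOT S) OR (NOT T AND Q AND S) OR (T AND NOT Q AND S) OR (T AND Q AND NOT S)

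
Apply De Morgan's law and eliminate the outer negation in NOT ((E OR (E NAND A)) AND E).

NOT (E OR (E NAND A)) OR NOT E
De Morgan's: NOT(AND of terms) = OR of negations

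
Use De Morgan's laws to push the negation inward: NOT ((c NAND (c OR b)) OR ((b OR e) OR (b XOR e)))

NOT (c NAND (c OR b)) AND NOT ((b OR e) OR (b XOR e))
De Morgan's: NOT(OR of terms) = AND of negations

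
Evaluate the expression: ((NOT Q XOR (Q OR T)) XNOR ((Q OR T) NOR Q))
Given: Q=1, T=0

Substituting: ((NOT 1 XOR (1 OR 0)) XNOR ((1 OR 0) NOR 1))
= 0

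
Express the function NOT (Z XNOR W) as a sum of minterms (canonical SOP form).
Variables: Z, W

Σm(1, 2) = (NOT Z AND W) OR (Z AND NOT W)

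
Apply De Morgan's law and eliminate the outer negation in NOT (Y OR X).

NOT Y AND NOT X
De Morgan's: NOT(OR of terms) = AND of negations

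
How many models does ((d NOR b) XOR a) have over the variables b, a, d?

Satisfying assignments: (0,0,0), (0,1,1), (1,1,0), (1,1,1)
Count: 4 out of 8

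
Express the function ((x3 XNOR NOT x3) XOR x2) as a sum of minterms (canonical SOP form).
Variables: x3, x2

Σm(1, 3) = (NOT x3 AND x2) OR (x3 AND x2)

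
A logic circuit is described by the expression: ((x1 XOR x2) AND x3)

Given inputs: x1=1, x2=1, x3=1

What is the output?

Substituting: ((1 XOR 1) AND 1)
= 0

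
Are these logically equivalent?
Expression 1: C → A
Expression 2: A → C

No, Converse is not equivalent to original (counterexample: C=0, A=1)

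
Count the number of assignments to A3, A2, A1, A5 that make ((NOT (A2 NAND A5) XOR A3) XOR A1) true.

Satisfying assignments: (0,0,1,0), (0,0,1,1), (0,1,0,1), (0,1,1,0), (1,0,0,0), (1,0,0,1), (1,1,0,0), (1,1,1,1)
Count: 8 out of 16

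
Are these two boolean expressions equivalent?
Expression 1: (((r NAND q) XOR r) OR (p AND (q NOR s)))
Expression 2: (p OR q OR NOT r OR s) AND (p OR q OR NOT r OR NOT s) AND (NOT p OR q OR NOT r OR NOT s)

Yes, they are equivalent — the two output columns agree on all 16 assignments:
p | q | r | s | Expression 1 | Expression 2
-------------------------------------------
0 | 0 | 0 | 0 | 1 | 1
0 | 0 | 0 | 1 | 1 | 1
0 | 0 | 1 | 0 | 0 | 0
0 | 0 | 1 | 1 | 0 | 0
0 | 1 | 0 | 0 | 1 | 1
0 | 1 | 0 | 1 | 1 | 1
0 | 1 | 1 | 0 | 1 | 1
0 | 1 | 1 | 1 | 1 | 1
1 | 0 | 0 | 0 | 1 | 1
1 | 0 | 0 | 1 | 1 | 1
1 | 0 | 1 | 0 | 1 | 1
1 | 0 | 1 | 1 | 0 | 0
1 | 1 | 0 | 0 | 1 | 1
1 | 1 | 0 | 1 | 1 | 1
1 | 1 | 1 | 0 | 1 | 1
1 | 1 | 1 | 1 | 1 | 1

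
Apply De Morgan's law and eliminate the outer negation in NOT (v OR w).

NOT v AND NOT w
De Morgan's: NOT(OR of terms) = AND of negations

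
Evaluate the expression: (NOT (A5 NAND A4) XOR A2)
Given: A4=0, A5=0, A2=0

Substituting: (NOT (0 NAND 0) XOR 0)
= 0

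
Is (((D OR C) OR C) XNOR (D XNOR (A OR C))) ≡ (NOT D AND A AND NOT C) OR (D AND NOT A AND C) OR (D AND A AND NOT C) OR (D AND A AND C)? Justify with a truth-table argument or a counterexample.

Yes, they are equivalent — the two output columns agree on all 8 assignments:
D | A | C | Expression 1 | Expression 2
---------------------------------------
0 | 0 | 0 | 0 | 0
0 | 0 | 1 | 0 | 0
0 | 1 | 0 | 1 | 1
0 | 1 | 1 | 0 | 0
1 | 0 | 0 | 0 | 0
1 | 0 | 1 | 1 | 1
1 | 1 | 0 | 1 | 1
1 | 1 | 1 | 1 | 1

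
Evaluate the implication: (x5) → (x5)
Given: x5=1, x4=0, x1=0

Antecedent (x5) = 1; consequent (x5) = 1.
1 → 1 = 1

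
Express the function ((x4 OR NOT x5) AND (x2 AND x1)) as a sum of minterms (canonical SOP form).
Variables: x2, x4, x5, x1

Σm(9, 13, 15) = (x2 AND NOT x4 AND NOT x5 AND x1) OR (x2 AND x4 AND NOT x5 AND x1) OR (x2 AND x4 AND x5 AND x1)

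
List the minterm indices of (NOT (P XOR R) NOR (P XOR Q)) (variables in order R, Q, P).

Σm(3, 4) = (NOT R AND Q AND P) OR (R AND NOT Q AND NOT P)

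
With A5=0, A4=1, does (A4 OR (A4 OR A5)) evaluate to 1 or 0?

Substituting: (1 OR (1 OR 0))
= 1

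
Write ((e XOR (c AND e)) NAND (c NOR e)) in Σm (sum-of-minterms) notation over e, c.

Σm(0, 1, 2, 3) = (NOT e AND NOT c) OR (NOT e AND c) OR (e AND NOT c) OR (e AND c)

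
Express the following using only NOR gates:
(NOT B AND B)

(((B NOR B) NOR (B NOR B)) NOR (B NOR B))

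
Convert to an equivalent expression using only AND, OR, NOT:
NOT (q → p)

q AND NOT p
(Negated implication: NOT(A → B) = A AND NOT B)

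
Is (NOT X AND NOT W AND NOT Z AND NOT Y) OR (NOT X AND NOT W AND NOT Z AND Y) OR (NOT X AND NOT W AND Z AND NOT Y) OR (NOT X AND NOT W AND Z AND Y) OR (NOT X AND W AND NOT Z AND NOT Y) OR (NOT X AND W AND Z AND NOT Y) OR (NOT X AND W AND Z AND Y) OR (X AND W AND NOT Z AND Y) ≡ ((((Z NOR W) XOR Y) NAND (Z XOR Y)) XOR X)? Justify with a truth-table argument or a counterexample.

Yes, they are equivalent — the two output columns agree on all 16 assignments:
X | W | Z | Y | Expression 1 | Expression 2
-------------------------------------------
0 | 0 | 0 | 0 | 1 | 1
0 | 0 | 0 | 1 | 1 | 1
0 | 0 | 1 | 0 | 1 | 1
0 | 0 | 1 | 1 | 1 | 1
0 | 1 | 0 | 0 | 1 | 1
0 | 1 | 0 | 1 | 0 | 0
0 | 1 | 1 | 0 | 1 | 1
0 | 1 | 1 | 1 | 1 | 1
1 | 0 | 0 | 0 | 0 | 0
1 | 0 | 0 | 1 | 0 | 0
1 | 0 | 1 | 0 | 0 | 0
1 | 0 | 1 | 1 | 0 | 0
1 | 1 | 0 | 0 | 0 | 0
1 | 1 | 0 | 1 | 1 | 1
1 | 1 | 1 | 0 | 0 | 0
1 | 1 | 1 | 1 | 0 | 0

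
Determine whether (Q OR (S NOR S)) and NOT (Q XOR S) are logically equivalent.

No. Counterexample: with Q=1, S=0, Expression 1 = 1 but Expression 2 = 0.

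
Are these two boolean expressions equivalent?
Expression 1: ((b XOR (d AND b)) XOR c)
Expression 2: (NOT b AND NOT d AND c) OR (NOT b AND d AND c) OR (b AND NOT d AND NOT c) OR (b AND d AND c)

Yes, they are equivalent — the two output columns agree on all 8 assignments:
b | d | c | Expression 1 | Expression 2
---------------------------------------
0 | 0 | 0 | 0 | 0
0 | 0 | 1 | 1 | 1
0 | 1 | 0 | 0 | 0
0 | 1 | 1 | 1 | 1
1 | 0 | 0 | 1 | 1
1 | 0 | 1 | 0 | 0
1 | 1 | 0 | 0 | 0
1 | 1 | 1 | 1 | 1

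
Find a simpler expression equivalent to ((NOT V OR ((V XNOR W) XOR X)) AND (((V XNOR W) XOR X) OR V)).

By distribution ((E OR v) AND (E OR NOT v) = E):
= ((V XNOR W) XOR X)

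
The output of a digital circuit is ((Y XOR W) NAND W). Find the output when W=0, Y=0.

Substituting: ((0 XOR 0) NAND 0)
= 1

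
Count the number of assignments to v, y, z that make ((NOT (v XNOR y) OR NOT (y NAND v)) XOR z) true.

Satisfying assignments: (0,0,1), (0,1,0), (1,0,0), (1,1,0)
Count: 4 out of 8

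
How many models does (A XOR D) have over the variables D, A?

Satisfying assignments: (0,1), (1,0)
Count: 2 out of 4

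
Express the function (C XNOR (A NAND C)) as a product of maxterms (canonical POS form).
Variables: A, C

ΠM(0, 2, 3) = (A OR C) AND (NOT A OR C) AND (NOT A OR NOT C)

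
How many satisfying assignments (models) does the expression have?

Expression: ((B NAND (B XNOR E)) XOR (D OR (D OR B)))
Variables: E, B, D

Satisfying assignments: (0,0,0), (1,0,0), (1,1,0), (1,1,1)
Count: 4 out of 8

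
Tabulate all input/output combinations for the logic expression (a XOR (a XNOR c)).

c | a | Output
--------------
0 | 0 | 1
0 | 1 | 1
1 | 0 | 0
1 | 1 | 0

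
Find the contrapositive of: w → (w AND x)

Contrapositive: NOT (w AND x) → NOT w
Note: A statement and its contrapositive are logically equivalent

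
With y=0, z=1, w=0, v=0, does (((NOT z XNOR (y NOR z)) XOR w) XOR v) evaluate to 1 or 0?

Substituting: (((NOT 1 XNOR (0 NOR 1)) XOR 0) XOR 0)
= 1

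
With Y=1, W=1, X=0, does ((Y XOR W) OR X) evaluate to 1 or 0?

Substituting: ((1 XOR 1) OR 0)
= 0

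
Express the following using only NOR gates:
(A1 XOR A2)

((((A1 NOR A2) NOR (A1 NOR A2)) NOR ((A1 NOR A2) NOR (A1 NOR A2))) NOR ((((A1 NOR A1) NOR (A2 NOR A2)) NOR ((A1 NOR A1) NOR (A2 NOR A2))) NOR (((A1 NOR A1) NOR (A2 NOR A2)) NOR ((A1 NOR A1) NOR (A2 NOR A2)))))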